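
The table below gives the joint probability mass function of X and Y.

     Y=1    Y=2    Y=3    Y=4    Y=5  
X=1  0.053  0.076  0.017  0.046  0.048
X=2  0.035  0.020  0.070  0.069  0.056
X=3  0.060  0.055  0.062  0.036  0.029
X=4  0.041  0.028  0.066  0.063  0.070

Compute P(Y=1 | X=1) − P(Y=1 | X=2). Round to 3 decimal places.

0.081

P(X=1) = 0.053 + 0.076 + 0.017 + 0.046 + 0.048 = 0.240; P(Y=1 | X=1) = 0.053/0.240 = 0.2208.
P(X=2) = 0.035 + 0.020 + 0.070 + 0.069 + 0.056 = 0.250; P(Y=1 | X=2) = 0.035/0.250 = 0.1400.
Difference = 0.081.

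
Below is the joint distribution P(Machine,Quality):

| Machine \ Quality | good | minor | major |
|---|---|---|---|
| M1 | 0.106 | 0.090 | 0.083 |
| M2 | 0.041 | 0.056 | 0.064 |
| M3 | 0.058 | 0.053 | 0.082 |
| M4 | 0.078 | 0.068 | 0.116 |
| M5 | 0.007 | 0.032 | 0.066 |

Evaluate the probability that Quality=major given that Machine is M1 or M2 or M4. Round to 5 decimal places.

0.37464

P(Machine=M1) = 0.106 + 0.090 + 0.083 = 0.279.
P(Machine=M2) = 0.041 + 0.056 + 0.064 = 0.161.
P(Machine=M4) = 0.078 + 0.068 + 0.116 = 0.262.
P(Machine ∈ {M1, M2, M4}) = 0.279 + 0.161 + 0.262 = 0.702; P(Quality=major, Machine ∈ {M1, M2, M4}) = 0.083 + 0.064 + 0.116 = 0.263.
P(Quality=major | Machine ∈ {M1, M2, M4}) = 0.263/0.702 = 0.37464.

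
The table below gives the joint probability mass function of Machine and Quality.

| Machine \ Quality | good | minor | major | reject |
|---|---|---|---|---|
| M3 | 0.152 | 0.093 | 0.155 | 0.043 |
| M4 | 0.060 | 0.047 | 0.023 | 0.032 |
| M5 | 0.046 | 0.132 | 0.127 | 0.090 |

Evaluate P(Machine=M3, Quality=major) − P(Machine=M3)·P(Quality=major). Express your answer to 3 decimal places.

P(Machine=M3) = 0.152 + 0.093 + 0.155 + 0.043 = 0.443.
P(Quality=major) = 0.155 + 0.023 + 0.127 = 0.305.
P(Machine=M3, Quality=major) − P(Machine=M3)P(Quality=major) = 0.155 − 0.443×0.305 = 0.020.

0.020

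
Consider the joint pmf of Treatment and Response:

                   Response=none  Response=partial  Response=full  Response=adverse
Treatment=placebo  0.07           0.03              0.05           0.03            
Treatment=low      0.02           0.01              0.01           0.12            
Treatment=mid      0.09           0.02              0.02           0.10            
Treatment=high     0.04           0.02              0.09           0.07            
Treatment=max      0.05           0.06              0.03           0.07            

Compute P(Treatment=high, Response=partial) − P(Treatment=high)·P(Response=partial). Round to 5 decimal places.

P(Treatment=high) = 0.04 + 0.02 + 0.09 + 0.07 = 0.22.
P(Response=partial) = 0.03 + 0.01 + 0.02 + 0.02 + 0.06 = 0.14.
P(Treatment=high, Response=partial) − P(Treatment=high)P(Response=partial) = 0.02 − 0.22×0.14 = -0.01080.

-0.01080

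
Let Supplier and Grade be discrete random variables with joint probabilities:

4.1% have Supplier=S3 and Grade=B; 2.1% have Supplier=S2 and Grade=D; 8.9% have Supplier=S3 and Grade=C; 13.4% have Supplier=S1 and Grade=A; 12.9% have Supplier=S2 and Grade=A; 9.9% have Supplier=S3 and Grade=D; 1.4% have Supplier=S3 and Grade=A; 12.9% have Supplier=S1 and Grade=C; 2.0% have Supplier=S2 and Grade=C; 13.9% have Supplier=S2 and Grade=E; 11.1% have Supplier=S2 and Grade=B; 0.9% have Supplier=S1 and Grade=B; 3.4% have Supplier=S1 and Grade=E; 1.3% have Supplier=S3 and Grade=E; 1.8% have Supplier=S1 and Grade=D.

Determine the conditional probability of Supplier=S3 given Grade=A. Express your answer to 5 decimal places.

0.05054

P(Grade=A) = 0.134 + 0.129 + 0.014 = 0.277.
P(Supplier=S3 | Grade=A) = 0.014/0.277 = 0.05054.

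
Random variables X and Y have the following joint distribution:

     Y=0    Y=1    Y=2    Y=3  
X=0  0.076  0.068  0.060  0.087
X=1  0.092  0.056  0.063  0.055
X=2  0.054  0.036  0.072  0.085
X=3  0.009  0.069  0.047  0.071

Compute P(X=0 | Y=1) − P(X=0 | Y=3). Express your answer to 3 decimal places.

P(Y=1) = 0.068 + 0.056 + 0.036 + 0.069 = 0.229; P(X=0 | Y=1) = 0.068/0.229 = 0.2969.
P(Y=3) = 0.087 + 0.055 + 0.085 + 0.071 = 0.298; P(X=0 | Y=3) = 0.087/0.298 = 0.2919.
Difference = 0.005.

0.005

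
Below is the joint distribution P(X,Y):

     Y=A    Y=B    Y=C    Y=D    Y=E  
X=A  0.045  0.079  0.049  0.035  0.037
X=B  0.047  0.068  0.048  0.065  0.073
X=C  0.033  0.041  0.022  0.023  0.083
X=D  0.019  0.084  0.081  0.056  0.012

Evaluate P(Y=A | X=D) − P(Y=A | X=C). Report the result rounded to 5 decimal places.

-0.08797

P(X=D) = 0.019 + 0.084 + 0.081 + 0.056 + 0.012 = 0.252; P(Y=A | X=D) = 0.019/0.252 = 0.075397.
P(X=C) = 0.033 + 0.041 + 0.022 + 0.023 + 0.083 = 0.202; P(Y=A | X=C) = 0.033/0.202 = 0.163366.
Difference = -0.08797.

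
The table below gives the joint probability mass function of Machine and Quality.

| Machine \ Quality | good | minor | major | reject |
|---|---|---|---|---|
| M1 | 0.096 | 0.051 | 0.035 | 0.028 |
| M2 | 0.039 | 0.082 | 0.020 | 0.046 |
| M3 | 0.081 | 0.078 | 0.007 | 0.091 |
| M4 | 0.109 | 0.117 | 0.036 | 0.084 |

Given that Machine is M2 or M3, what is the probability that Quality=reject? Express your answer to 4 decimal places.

0.3086

P(Machine=M2) = 0.039 + 0.082 + 0.020 + 0.046 = 0.187.
P(Machine=M3) = 0.081 + 0.078 + 0.007 + 0.091 = 0.257.
P(Machine ∈ {M2, M3}) = 0.187 + 0.257 = 0.444; P(Quality=reject, Machine ∈ {M2, M3}) = 0.046 + 0.091 = 0.137.
P(Quality=reject | Machine ∈ {M2, M3}) = 0.137/0.444 = 0.3086.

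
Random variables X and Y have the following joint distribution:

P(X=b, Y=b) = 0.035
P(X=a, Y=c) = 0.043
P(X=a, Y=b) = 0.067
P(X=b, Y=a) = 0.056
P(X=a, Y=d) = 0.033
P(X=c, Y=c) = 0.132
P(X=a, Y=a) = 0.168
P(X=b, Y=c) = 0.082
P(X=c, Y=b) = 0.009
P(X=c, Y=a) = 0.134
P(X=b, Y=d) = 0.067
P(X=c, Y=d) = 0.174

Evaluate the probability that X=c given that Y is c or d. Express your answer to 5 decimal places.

P(Y=c) = 0.043 + 0.082 + 0.132 = 0.257.
P(Y=d) = 0.033 + 0.067 + 0.174 = 0.274.
P(Y ∈ {c, d}) = 0.257 + 0.274 = 0.531; P(X=c, Y ∈ {c, d}) = 0.132 + 0.174 = 0.306.
P(X=c | Y ∈ {c, d}) = 0.306/0.531 = 0.57627.

0.57627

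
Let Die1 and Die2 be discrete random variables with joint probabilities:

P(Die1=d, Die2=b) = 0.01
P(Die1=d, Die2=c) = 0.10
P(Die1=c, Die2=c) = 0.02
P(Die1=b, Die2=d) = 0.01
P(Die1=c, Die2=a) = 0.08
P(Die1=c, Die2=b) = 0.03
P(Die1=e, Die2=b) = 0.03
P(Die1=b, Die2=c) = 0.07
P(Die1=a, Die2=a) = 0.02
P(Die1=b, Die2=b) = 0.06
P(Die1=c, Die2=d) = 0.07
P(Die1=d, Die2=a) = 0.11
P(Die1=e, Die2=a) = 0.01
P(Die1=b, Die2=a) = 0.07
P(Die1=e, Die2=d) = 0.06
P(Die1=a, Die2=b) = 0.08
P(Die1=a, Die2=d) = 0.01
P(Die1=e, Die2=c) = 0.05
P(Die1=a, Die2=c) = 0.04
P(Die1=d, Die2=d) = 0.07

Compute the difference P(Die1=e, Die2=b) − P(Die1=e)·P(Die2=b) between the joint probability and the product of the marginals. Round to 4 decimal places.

-0.0015

P(Die1=e) = 0.01 + 0.03 + 0.05 + 0.06 = 0.15.
P(Die2=b) = 0.08 + 0.06 + 0.03 + 0.01 + 0.03 = 0.21.
P(Die1=e, Die2=b) − P(Die1=e)P(Die2=b) = 0.03 − 0.15×0.21 = -0.0015.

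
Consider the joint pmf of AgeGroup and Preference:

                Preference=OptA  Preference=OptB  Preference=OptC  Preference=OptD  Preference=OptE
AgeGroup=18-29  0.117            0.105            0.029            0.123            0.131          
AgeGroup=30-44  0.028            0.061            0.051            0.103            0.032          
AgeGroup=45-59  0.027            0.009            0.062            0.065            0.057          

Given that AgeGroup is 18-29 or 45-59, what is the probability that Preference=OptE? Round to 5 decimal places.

0.25931

P(AgeGroup=18-29) = 0.117 + 0.105 + 0.029 + 0.123 + 0.131 = 0.505.
P(AgeGroup=45-59) = 0.027 + 0.009 + 0.062 + 0.065 + 0.057 = 0.220.
P(AgeGroup ∈ {18-29, 45-59}) = 0.505 + 0.220 = 0.725; P(Preference=OptE, AgeGroup ∈ {18-29, 45-59}) = 0.131 + 0.057 = 0.188.
P(Preference=OptE | AgeGroup ∈ {18-29, 45-59}) = 0.188/0.725 = 0.25931.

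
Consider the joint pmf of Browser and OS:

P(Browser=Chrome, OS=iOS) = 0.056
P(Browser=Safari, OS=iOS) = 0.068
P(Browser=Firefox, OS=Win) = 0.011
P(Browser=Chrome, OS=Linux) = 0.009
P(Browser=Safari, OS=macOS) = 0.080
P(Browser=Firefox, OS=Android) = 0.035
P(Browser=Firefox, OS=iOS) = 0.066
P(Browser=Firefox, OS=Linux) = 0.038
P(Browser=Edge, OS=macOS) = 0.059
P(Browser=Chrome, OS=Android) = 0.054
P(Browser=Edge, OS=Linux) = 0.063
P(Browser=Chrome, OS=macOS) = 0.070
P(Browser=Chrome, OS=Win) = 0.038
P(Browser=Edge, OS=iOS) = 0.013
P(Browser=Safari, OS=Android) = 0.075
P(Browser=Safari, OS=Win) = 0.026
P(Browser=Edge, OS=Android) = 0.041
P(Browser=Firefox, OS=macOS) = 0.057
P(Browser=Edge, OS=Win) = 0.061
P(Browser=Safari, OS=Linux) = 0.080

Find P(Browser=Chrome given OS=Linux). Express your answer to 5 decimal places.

P(OS=Linux) = 0.009 + 0.038 + 0.080 + 0.063 = 0.190.
P(Browser=Chrome | OS=Linux) = 0.009/0.190 = 0.04737.

0.04737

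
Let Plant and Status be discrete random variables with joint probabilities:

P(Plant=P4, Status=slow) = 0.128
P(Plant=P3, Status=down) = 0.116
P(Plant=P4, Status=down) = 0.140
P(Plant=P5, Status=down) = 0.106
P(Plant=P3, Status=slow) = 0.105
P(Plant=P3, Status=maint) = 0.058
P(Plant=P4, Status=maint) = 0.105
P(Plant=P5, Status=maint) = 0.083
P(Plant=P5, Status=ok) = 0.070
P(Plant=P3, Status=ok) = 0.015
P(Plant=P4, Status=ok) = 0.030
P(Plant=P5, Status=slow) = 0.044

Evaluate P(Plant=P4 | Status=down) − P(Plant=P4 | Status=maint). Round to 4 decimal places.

P(Status=down) = 0.116 + 0.140 + 0.106 = 0.362; P(Plant=P4 | Status=down) = 0.140/0.362 = 0.38674.
P(Status=maint) = 0.058 + 0.105 + 0.083 = 0.246; P(Plant=P4 | Status=maint) = 0.105/0.246 = 0.42683.
Difference = -0.0401.

-0.0401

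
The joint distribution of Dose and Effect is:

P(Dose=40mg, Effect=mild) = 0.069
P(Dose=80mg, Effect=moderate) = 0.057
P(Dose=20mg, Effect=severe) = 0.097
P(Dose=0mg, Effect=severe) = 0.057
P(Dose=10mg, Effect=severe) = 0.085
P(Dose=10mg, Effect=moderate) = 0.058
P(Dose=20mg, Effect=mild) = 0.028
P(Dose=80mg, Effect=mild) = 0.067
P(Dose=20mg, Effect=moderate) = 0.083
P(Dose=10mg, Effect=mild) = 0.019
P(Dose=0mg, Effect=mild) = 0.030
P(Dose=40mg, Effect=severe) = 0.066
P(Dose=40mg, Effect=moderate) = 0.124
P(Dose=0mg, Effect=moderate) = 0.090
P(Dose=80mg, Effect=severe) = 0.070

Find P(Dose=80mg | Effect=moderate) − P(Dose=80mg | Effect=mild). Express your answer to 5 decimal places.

-0.17620

P(Effect=moderate) = 0.090 + 0.058 + 0.083 + 0.124 + 0.057 = 0.412; P(Dose=80mg | Effect=moderate) = 0.057/0.412 = 0.138350.
P(Effect=mild) = 0.030 + 0.019 + 0.028 + 0.069 + 0.067 = 0.213; P(Dose=80mg | Effect=mild) = 0.067/0.213 = 0.314554.
Difference = -0.17620.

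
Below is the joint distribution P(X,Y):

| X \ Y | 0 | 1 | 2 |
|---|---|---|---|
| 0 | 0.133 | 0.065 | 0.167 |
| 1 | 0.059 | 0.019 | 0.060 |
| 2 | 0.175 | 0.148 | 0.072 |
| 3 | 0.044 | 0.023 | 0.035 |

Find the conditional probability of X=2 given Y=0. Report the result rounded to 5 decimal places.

0.42579

P(Y=0) = 0.133 + 0.059 + 0.175 + 0.044 = 0.411.
P(X=2 | Y=0) = 0.175/0.411 = 0.42579.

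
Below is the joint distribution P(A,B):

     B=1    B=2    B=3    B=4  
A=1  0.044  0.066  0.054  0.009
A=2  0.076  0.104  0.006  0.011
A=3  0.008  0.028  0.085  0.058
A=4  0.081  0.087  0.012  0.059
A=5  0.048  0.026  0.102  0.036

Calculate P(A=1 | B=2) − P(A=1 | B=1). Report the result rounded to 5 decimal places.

0.04101

P(B=2) = 0.066 + 0.104 + 0.028 + 0.087 + 0.026 = 0.311; P(A=1 | B=2) = 0.066/0.311 = 0.212219.
P(B=1) = 0.044 + 0.076 + 0.008 + 0.081 + 0.048 = 0.257; P(A=1 | B=1) = 0.044/0.257 = 0.171206.
Difference = 0.04101.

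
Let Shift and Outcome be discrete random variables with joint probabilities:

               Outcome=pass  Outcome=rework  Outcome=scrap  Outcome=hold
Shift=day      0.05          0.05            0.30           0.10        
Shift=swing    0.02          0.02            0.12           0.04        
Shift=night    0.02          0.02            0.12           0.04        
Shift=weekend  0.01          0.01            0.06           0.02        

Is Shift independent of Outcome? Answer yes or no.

Every cell satisfies P(Shift,Outcome) = P(Shift)·P(Outcome). For instance P(Shift=day) = 0.50, P(Outcome=hold) = 0.20, and 0.50×0.20 = 0.10 matches the joint entry. So Shift and Outcome are independent.

yes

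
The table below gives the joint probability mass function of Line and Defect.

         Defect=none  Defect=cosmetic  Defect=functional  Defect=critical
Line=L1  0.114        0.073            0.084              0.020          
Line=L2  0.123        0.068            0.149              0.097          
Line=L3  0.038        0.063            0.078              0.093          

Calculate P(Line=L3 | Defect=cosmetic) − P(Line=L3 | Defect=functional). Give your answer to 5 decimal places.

0.05802

P(Defect=cosmetic) = 0.073 + 0.068 + 0.063 = 0.204; P(Line=L3 | Defect=cosmetic) = 0.063/0.204 = 0.308824.
P(Defect=functional) = 0.084 + 0.149 + 0.078 = 0.311; P(Line=L3 | Defect=functional) = 0.078/0.311 = 0.250804.
Difference = 0.05802.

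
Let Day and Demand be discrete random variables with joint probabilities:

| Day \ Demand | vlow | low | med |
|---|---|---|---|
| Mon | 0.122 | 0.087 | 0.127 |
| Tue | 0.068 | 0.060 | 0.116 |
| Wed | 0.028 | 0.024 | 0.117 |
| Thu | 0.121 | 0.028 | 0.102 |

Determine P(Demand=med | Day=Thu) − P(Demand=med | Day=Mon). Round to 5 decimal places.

P(Day=Thu) = 0.121 + 0.028 + 0.102 = 0.251; P(Demand=med | Day=Thu) = 0.102/0.251 = 0.406375.
P(Day=Mon) = 0.122 + 0.087 + 0.127 = 0.336; P(Demand=med | Day=Mon) = 0.127/0.336 = 0.377976.
Difference = 0.02840.

0.02840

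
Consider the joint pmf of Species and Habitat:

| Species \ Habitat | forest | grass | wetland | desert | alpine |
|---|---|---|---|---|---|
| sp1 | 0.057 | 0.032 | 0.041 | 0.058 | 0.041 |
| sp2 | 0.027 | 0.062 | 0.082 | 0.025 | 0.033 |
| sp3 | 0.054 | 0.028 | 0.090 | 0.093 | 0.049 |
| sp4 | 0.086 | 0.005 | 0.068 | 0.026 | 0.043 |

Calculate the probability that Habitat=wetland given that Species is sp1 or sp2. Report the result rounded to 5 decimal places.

P(Species=sp1) = 0.057 + 0.032 + 0.041 + 0.058 + 0.041 = 0.229.
P(Species=sp2) = 0.027 + 0.062 + 0.082 + 0.025 + 0.033 = 0.229.
P(Species ∈ {sp1, sp2}) = 0.229 + 0.229 = 0.458; P(Habitat=wetland, Species ∈ {sp1, sp2}) = 0.041 + 0.082 = 0.123.
P(Habitat=wetland | Species ∈ {sp1, sp2}) = 0.123/0.458 = 0.26856.

0.26856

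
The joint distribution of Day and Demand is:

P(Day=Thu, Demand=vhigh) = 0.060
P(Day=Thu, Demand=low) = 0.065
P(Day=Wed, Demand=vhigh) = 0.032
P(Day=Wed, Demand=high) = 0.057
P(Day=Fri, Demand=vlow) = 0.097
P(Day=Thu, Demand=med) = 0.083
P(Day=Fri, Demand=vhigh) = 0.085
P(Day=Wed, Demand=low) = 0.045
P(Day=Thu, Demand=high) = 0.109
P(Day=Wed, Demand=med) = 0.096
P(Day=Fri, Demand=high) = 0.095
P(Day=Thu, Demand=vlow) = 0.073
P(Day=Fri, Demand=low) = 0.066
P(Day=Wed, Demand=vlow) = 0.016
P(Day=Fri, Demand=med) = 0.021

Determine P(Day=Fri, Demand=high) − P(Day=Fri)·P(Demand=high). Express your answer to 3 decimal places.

-0.000

P(Day=Fri) = 0.097 + 0.066 + 0.021 + 0.095 + 0.085 = 0.364.
P(Demand=high) = 0.057 + 0.109 + 0.095 = 0.261.
P(Day=Fri, Demand=high) − P(Day=Fri)P(Demand=high) = 0.095 − 0.364×0.261 = -0.000.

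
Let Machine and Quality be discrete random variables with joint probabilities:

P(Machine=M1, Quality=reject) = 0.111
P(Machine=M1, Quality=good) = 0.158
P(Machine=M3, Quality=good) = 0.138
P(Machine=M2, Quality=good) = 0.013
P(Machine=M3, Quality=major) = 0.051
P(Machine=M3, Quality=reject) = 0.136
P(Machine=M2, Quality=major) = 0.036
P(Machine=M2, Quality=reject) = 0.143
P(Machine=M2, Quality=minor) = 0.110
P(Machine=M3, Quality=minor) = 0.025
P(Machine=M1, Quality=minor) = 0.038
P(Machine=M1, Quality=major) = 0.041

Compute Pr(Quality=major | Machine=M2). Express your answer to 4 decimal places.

0.1192

P(Machine=M2) = 0.013 + 0.110 + 0.036 + 0.143 = 0.302.
P(Quality=major | Machine=M2) = 0.036/0.302 = 0.1192.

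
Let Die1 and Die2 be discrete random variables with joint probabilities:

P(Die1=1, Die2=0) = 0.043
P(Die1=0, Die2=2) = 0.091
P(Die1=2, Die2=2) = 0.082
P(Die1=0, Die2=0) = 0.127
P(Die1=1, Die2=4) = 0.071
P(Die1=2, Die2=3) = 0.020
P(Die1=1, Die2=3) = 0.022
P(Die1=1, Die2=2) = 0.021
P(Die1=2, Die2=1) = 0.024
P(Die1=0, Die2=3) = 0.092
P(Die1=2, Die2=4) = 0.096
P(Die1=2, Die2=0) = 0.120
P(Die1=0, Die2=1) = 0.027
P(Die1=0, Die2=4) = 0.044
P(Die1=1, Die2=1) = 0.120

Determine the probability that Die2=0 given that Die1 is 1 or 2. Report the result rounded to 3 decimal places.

0.263

P(Die1=1) = 0.043 + 0.120 + 0.021 + 0.022 + 0.071 = 0.277.
P(Die1=2) = 0.120 + 0.024 + 0.082 + 0.020 + 0.096 = 0.342.
P(Die1 ∈ {1, 2}) = 0.277 + 0.342 = 0.619; P(Die2=0, Die1 ∈ {1, 2}) = 0.043 + 0.120 = 0.163.
P(Die2=0 | Die1 ∈ {1, 2}) = 0.163/0.619 = 0.263.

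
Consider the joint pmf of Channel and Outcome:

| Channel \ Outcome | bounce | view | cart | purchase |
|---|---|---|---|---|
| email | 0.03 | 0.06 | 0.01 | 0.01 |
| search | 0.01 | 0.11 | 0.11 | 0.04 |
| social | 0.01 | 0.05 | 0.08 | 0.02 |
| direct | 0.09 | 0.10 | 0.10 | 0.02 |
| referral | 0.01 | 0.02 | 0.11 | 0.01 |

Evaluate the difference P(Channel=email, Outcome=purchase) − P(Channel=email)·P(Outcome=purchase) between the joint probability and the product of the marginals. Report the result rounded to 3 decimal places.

P(Channel=email) = 0.03 + 0.06 + 0.01 + 0.01 = 0.11.
P(Outcome=purchase) = 0.01 + 0.04 + 0.02 + 0.02 + 0.01 = 0.10.
P(Channel=email, Outcome=purchase) − P(Channel=email)P(Outcome=purchase) = 0.01 − 0.11×0.10 = -0.001.

-0.001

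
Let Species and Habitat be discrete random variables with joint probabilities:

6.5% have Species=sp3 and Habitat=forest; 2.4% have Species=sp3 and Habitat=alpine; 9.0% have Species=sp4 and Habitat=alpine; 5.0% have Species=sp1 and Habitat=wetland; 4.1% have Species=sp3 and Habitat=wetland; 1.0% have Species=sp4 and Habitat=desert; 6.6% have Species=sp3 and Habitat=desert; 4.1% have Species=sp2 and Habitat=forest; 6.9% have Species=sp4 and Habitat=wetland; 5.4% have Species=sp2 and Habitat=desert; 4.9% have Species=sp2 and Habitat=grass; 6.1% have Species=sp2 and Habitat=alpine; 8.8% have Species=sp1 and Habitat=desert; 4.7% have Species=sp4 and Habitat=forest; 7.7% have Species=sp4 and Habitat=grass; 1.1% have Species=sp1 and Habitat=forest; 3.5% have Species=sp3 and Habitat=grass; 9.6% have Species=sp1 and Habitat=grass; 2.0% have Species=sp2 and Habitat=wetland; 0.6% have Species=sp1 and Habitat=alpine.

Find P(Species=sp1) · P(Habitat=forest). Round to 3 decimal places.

0.041

P(Species=sp1) = 0.011 + 0.096 + 0.050 + 0.088 + 0.006 = 0.251.
P(Habitat=forest) = 0.011 + 0.041 + 0.065 + 0.047 = 0.164.
Product: 0.251 × 0.164 = 0.041.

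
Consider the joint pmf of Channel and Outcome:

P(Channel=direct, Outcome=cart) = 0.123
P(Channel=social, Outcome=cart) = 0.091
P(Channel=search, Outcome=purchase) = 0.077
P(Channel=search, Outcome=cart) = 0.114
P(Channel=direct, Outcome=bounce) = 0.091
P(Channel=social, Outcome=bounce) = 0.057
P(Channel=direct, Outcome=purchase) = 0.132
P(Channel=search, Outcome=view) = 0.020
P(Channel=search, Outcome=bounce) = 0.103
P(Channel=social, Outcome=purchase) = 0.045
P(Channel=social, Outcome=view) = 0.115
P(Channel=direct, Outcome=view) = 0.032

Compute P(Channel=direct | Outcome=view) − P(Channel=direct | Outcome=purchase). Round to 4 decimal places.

P(Outcome=view) = 0.020 + 0.115 + 0.032 = 0.167; P(Channel=direct | Outcome=view) = 0.032/0.167 = 0.19162.
P(Outcome=purchase) = 0.077 + 0.045 + 0.132 = 0.254; P(Channel=direct | Outcome=purchase) = 0.132/0.254 = 0.51969.
Difference = -0.3281.

-0.3281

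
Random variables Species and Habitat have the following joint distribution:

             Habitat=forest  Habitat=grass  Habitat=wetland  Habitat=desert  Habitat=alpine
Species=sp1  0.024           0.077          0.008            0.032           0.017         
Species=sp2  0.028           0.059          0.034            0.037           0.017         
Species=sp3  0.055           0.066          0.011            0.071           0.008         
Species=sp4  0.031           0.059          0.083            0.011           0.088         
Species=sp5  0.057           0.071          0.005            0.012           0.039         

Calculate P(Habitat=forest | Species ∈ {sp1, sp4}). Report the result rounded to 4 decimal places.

P(Species=sp1) = 0.024 + 0.077 + 0.008 + 0.032 + 0.017 = 0.158.
P(Species=sp4) = 0.031 + 0.059 + 0.083 + 0.011 + 0.088 = 0.272.
P(Species ∈ {sp1, sp4}) = 0.158 + 0.272 = 0.430; P(Habitat=forest, Species ∈ {sp1, sp4}) = 0.024 + 0.031 = 0.055.
P(Habitat=forest | Species ∈ {sp1, sp4}) = 0.055/0.430 = 0.1279.

0.1279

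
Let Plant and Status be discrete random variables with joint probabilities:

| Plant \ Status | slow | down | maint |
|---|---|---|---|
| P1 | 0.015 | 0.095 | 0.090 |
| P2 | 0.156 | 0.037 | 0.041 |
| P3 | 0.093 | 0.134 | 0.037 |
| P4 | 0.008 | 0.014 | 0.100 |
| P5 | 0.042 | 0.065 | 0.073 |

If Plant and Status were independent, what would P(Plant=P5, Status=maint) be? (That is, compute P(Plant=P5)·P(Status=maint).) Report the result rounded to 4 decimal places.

P(Plant=P5) = 0.042 + 0.065 + 0.073 = 0.180.
P(Status=maint) = 0.090 + 0.041 + 0.037 + 0.100 + 0.073 = 0.341.
Product: 0.180 × 0.341 = 0.0614.

0.0614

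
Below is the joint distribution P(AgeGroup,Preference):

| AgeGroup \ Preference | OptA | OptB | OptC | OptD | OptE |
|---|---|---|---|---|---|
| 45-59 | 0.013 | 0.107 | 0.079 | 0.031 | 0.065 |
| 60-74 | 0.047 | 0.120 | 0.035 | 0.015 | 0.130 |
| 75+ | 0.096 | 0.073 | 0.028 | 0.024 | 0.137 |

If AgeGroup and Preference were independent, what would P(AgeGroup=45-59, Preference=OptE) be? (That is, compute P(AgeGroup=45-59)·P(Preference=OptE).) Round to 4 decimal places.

0.0979

P(AgeGroup=45-59) = 0.013 + 0.107 + 0.079 + 0.031 + 0.065 = 0.295.
P(Preference=OptE) = 0.065 + 0.130 + 0.137 = 0.332.
Product: 0.295 × 0.332 = 0.0979.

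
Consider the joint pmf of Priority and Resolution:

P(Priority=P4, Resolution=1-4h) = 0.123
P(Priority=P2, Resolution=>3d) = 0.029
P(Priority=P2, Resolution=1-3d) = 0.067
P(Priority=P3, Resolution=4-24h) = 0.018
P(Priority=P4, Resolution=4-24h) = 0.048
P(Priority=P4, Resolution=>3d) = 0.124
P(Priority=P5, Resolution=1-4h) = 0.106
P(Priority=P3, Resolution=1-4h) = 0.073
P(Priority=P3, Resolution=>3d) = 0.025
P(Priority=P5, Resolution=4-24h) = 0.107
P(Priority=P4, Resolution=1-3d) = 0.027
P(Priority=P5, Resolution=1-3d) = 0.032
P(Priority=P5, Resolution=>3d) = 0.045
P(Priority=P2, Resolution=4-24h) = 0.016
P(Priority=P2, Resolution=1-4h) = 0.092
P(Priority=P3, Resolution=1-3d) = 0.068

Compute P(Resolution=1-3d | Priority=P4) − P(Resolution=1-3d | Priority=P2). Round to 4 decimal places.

-0.2446

P(Priority=P4) = 0.123 + 0.048 + 0.027 + 0.124 = 0.322; P(Resolution=1-3d | Priority=P4) = 0.027/0.322 = 0.08385.
P(Priority=P2) = 0.092 + 0.016 + 0.067 + 0.029 = 0.204; P(Resolution=1-3d | Priority=P2) = 0.067/0.204 = 0.32843.
Difference = -0.2446.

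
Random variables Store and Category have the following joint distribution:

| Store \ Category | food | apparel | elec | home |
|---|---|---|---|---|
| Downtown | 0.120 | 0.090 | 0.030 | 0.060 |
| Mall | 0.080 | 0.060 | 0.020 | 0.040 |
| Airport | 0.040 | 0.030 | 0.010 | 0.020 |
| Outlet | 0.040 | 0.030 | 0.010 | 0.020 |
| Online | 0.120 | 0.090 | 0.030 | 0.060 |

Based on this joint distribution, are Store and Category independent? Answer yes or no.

Every cell satisfies P(Store,Category) = P(Store)·P(Category). For instance P(Store=Mall) = 0.200, P(Category=food) = 0.400, and 0.200×0.400 = 0.080 matches the joint entry. So Store and Category are independent.

yes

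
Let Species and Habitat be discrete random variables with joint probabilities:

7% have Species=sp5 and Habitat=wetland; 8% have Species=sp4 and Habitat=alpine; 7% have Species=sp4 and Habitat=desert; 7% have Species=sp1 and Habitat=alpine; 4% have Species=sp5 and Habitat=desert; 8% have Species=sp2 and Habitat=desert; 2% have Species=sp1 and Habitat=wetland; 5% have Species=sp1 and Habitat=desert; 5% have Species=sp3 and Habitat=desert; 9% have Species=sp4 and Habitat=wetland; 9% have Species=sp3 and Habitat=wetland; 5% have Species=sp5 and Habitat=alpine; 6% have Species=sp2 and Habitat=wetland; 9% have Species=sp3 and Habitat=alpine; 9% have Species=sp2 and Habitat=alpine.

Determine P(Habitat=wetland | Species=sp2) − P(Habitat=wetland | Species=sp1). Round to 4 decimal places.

0.1180

P(Species=sp2) = 0.06 + 0.08 + 0.09 = 0.23; P(Habitat=wetland | Species=sp2) = 0.06/0.23 = 0.26087.
P(Species=sp1) = 0.02 + 0.05 + 0.07 = 0.14; P(Habitat=wetland | Species=sp1) = 0.02/0.14 = 0.14286.
Difference = 0.1180.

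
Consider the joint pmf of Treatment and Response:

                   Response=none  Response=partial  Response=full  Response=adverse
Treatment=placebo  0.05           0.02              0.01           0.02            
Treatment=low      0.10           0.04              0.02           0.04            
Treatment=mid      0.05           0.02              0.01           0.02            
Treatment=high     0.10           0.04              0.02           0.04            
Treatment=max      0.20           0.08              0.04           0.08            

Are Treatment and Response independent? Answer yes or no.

Every cell satisfies P(Treatment,Response) = P(Treatment)·P(Response). For instance P(Treatment=low) = 0.20, P(Response=none) = 0.50, and 0.20×0.50 = 0.10 matches the joint entry. So Treatment and Response are independent.

yes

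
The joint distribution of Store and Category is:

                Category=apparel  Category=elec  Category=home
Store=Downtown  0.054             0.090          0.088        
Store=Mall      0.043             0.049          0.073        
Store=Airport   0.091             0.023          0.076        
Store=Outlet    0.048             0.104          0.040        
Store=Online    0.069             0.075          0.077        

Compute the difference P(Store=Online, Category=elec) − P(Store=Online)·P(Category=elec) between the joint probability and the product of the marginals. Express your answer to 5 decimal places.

P(Store=Online) = 0.069 + 0.075 + 0.077 = 0.221.
P(Category=elec) = 0.090 + 0.049 + 0.023 + 0.104 + 0.075 = 0.341.
P(Store=Online, Category=elec) − P(Store=Online)P(Category=elec) = 0.075 − 0.221×0.341 = -0.00036.

-0.00036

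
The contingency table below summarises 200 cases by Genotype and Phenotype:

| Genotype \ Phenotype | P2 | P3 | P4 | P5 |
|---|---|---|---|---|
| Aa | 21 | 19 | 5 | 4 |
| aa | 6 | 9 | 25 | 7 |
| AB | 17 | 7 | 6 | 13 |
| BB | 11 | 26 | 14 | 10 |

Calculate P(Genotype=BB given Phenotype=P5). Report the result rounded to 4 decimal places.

Total with Phenotype=P5: 4 + 7 + 13 + 10 = 34.
P(Genotype=BB | Phenotype=P5) = 10/34 = 0.2941.

0.2941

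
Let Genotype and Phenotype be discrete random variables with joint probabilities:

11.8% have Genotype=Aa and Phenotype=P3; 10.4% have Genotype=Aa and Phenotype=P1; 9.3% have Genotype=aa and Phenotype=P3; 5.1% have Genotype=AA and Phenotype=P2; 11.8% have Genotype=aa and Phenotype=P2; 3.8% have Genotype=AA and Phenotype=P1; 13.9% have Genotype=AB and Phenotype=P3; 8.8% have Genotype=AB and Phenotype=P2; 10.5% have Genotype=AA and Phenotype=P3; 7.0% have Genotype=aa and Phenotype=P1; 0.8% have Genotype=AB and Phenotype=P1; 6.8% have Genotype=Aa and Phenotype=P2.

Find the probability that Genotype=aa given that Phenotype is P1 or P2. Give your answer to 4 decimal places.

0.3450

P(Phenotype=P1) = 0.038 + 0.104 + 0.070 + 0.008 = 0.220.
P(Phenotype=P2) = 0.051 + 0.068 + 0.118 + 0.088 = 0.325.
P(Phenotype ∈ {P1, P2}) = 0.220 + 0.325 = 0.545; P(Genotype=aa, Phenotype ∈ {P1, P2}) = 0.070 + 0.118 = 0.188.
P(Genotype=aa | Phenotype ∈ {P1, P2}) = 0.188/0.545 = 0.3450.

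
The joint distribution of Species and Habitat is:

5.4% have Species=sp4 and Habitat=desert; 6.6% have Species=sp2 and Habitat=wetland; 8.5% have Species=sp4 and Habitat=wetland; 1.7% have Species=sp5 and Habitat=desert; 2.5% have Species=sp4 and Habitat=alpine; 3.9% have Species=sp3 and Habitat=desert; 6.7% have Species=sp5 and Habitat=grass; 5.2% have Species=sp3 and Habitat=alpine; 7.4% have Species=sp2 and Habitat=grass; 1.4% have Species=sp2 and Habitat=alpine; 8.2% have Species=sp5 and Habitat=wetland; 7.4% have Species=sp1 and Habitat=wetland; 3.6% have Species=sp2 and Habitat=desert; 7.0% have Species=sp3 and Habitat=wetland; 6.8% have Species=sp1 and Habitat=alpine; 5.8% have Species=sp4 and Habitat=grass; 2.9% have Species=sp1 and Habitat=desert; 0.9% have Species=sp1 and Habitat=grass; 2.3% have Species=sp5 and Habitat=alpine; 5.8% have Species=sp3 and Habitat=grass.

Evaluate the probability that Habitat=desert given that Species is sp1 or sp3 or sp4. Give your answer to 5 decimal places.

0.19646

P(Species=sp1) = 0.009 + 0.074 + 0.029 + 0.068 = 0.180.
P(Species=sp3) = 0.058 + 0.070 + 0.039 + 0.052 = 0.219.
P(Species=sp4) = 0.058 + 0.085 + 0.054 + 0.025 = 0.222.
P(Species ∈ {sp1, sp3, sp4}) = 0.180 + 0.219 + 0.222 = 0.621; P(Habitat=desert, Species ∈ {sp1, sp3, sp4}) = 0.029 + 0.039 + 0.054 = 0.122.
P(Habitat=desert | Species ∈ {sp1, sp3, sp4}) = 0.122/0.621 = 0.19646.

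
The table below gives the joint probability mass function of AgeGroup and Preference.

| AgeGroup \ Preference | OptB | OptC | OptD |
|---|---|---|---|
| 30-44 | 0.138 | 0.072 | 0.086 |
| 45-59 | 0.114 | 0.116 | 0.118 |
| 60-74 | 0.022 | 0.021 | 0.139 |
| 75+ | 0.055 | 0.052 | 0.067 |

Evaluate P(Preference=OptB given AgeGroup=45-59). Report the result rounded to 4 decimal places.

0.3276

P(AgeGroup=45-59) = 0.114 + 0.116 + 0.118 = 0.348.
P(Preference=OptB | AgeGroup=45-59) = 0.114/0.348 = 0.3276.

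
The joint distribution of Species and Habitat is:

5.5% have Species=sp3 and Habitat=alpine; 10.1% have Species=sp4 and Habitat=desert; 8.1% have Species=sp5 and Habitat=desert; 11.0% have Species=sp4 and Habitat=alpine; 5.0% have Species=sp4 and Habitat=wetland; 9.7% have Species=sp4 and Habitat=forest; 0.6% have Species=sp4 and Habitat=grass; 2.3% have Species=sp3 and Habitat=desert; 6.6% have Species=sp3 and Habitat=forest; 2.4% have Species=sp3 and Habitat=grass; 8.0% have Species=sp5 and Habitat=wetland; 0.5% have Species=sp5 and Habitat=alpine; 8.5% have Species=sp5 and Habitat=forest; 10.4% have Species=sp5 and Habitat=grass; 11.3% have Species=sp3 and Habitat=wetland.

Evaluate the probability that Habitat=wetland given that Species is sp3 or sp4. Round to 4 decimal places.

0.2527

P(Species=sp3) = 0.066 + 0.024 + 0.113 + 0.023 + 0.055 = 0.281.
P(Species=sp4) = 0.097 + 0.006 + 0.050 + 0.101 + 0.110 = 0.364.
P(Species ∈ {sp3, sp4}) = 0.281 + 0.364 = 0.645; P(Habitat=wetland, Species ∈ {sp3, sp4}) = 0.113 + 0.050 = 0.163.
P(Habitat=wetland | Species ∈ {sp3, sp4}) = 0.163/0.645 = 0.2527.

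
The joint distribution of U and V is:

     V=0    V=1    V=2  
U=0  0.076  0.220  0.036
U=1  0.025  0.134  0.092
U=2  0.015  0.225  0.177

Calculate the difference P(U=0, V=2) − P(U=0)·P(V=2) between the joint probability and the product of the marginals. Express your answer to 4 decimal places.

-0.0653

P(U=0) = 0.076 + 0.220 + 0.036 = 0.332.
P(V=2) = 0.036 + 0.092 + 0.177 = 0.305.
P(U=0, V=2) − P(U=0)P(V=2) = 0.036 − 0.332×0.305 = -0.0653.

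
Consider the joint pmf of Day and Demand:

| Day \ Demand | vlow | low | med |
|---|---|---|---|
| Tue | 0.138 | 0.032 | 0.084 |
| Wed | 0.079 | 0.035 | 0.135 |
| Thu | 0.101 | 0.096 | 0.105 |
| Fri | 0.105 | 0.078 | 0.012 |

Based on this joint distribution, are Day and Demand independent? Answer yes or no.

P(Day=Fri) = 0.195 and P(Demand=med) = 0.336, so their product is 0.06552, but P(Day=Fri, Demand=med) = 0.012. Since these differ, Day and Demand are not independent.

no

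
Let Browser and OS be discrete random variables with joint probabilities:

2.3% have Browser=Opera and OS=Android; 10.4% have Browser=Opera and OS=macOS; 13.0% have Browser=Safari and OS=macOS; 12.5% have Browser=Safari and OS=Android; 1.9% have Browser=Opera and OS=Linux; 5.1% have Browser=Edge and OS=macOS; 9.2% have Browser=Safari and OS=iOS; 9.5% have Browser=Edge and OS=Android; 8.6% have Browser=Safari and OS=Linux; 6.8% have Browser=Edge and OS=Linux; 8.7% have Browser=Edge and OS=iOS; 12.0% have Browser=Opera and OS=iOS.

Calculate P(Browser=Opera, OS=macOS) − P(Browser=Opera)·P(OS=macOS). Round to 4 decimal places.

0.0282

P(Browser=Opera) = 0.104 + 0.019 + 0.120 + 0.023 = 0.266.
P(OS=macOS) = 0.130 + 0.051 + 0.104 = 0.285.
P(Browser=Opera, OS=macOS) − P(Browser=Opera)P(OS=macOS) = 0.104 − 0.266×0.285 = 0.0282.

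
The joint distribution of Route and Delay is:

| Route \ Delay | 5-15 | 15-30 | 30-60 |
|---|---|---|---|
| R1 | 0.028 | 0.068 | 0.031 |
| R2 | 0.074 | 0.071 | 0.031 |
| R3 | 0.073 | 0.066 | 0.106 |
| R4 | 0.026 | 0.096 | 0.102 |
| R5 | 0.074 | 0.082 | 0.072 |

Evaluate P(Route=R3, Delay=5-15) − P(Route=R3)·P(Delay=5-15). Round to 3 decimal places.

P(Route=R3) = 0.073 + 0.066 + 0.106 = 0.245.
P(Delay=5-15) = 0.028 + 0.074 + 0.073 + 0.026 + 0.074 = 0.275.
P(Route=R3, Delay=5-15) − P(Route=R3)P(Delay=5-15) = 0.073 − 0.245×0.275 = 0.006.

0.006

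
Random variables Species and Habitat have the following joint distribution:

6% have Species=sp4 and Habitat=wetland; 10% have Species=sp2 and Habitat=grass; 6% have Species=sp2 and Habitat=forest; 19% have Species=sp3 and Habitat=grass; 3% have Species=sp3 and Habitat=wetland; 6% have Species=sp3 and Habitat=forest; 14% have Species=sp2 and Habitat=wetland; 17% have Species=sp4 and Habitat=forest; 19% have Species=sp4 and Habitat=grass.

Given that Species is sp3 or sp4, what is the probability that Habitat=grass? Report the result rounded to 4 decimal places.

0.5429

P(Species=sp3) = 0.06 + 0.19 + 0.03 = 0.28.
P(Species=sp4) = 0.17 + 0.19 + 0.06 = 0.42.
P(Species ∈ {sp3, sp4}) = 0.28 + 0.42 = 0.70; P(Habitat=grass, Species ∈ {sp3, sp4}) = 0.19 + 0.19 = 0.38.
P(Habitat=grass | Species ∈ {sp3, sp4}) = 0.38/0.70 = 0.5429.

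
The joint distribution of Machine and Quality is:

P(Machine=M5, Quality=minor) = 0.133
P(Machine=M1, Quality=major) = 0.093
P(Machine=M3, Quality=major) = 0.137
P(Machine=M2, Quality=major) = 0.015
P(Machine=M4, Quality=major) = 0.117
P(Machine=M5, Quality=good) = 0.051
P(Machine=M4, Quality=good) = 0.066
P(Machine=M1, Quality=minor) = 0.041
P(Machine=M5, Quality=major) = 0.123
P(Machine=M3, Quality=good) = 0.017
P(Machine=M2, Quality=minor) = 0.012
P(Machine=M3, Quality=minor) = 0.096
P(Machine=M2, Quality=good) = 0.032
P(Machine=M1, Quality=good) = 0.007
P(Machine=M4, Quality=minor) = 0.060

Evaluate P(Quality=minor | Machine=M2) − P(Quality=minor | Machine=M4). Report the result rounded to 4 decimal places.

-0.0435

P(Machine=M2) = 0.032 + 0.012 + 0.015 = 0.059; P(Quality=minor | Machine=M2) = 0.012/0.059 = 0.20339.
P(Machine=M4) = 0.066 + 0.060 + 0.117 = 0.243; P(Quality=minor | Machine=M4) = 0.060/0.243 = 0.24691.
Difference = -0.0435.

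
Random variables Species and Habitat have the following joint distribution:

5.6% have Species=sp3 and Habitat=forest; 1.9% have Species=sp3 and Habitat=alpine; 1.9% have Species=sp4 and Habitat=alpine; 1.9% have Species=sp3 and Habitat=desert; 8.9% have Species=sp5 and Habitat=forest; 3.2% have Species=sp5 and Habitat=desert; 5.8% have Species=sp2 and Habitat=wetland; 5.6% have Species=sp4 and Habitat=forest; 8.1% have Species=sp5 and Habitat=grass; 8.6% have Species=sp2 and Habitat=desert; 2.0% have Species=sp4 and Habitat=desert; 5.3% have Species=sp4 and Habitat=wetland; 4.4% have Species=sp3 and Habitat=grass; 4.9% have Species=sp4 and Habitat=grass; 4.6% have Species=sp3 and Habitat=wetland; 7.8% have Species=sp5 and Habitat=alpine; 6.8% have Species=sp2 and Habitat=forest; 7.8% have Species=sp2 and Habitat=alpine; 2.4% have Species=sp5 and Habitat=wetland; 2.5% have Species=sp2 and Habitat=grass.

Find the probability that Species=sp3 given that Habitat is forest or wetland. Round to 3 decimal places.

P(Habitat=forest) = 0.068 + 0.056 + 0.056 + 0.089 = 0.269.
P(Habitat=wetland) = 0.058 + 0.046 + 0.053 + 0.024 = 0.181.
P(Habitat ∈ {forest, wetland}) = 0.269 + 0.181 = 0.450; P(Species=sp3, Habitat ∈ {forest, wetland}) = 0.056 + 0.046 = 0.102.
P(Species=sp3 | Habitat ∈ {forest, wetland}) = 0.102/0.450 = 0.227.

0.227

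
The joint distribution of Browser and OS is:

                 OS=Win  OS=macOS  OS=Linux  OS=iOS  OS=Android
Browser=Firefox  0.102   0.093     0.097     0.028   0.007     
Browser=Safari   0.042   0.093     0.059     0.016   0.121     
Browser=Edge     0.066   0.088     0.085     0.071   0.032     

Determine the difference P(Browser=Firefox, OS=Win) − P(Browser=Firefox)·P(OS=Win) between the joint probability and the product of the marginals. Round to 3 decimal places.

P(Browser=Firefox) = 0.102 + 0.093 + 0.097 + 0.028 + 0.007 = 0.327.
P(OS=Win) = 0.102 + 0.042 + 0.066 = 0.210.
P(Browser=Firefox, OS=Win) − P(Browser=Firefox)P(OS=Win) = 0.102 − 0.327×0.210 = 0.033.

0.033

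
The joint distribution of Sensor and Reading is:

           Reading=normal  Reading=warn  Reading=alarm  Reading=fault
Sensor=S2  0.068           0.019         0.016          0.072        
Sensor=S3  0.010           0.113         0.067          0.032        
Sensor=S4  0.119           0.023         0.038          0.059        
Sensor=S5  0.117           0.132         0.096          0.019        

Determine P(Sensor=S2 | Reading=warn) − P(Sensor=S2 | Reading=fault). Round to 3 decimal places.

-0.329

P(Reading=warn) = 0.019 + 0.113 + 0.023 + 0.132 = 0.287; P(Sensor=S2 | Reading=warn) = 0.019/0.287 = 0.0662.
P(Reading=fault) = 0.072 + 0.032 + 0.059 + 0.019 = 0.182; P(Sensor=S2 | Reading=fault) = 0.072/0.182 = 0.3956.
Difference = -0.329.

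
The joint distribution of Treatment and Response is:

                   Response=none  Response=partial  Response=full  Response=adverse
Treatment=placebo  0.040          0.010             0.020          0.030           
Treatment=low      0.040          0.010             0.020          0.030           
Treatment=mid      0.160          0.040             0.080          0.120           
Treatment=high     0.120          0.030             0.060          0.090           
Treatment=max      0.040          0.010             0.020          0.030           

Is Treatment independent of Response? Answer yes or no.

Every cell satisfies P(Treatment,Response) = P(Treatment)·P(Response). For instance P(Treatment=low) = 0.100, P(Response=partial) = 0.100, and 0.100×0.100 = 0.010 matches the joint entry. So Treatment and Response are independent.

yes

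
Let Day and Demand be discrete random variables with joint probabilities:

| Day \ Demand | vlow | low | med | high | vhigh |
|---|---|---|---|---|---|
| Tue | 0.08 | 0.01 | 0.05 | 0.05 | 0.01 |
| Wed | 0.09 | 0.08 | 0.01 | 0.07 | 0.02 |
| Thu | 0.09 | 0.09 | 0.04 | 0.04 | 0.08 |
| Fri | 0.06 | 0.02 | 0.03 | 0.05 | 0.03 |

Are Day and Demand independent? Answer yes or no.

no

P(Day=Thu) = 0.34 and P(Demand=vhigh) = 0.14, so their product is 0.0476, but P(Day=Thu, Demand=vhigh) = 0.08. Since these differ, Day and Demand are not independent.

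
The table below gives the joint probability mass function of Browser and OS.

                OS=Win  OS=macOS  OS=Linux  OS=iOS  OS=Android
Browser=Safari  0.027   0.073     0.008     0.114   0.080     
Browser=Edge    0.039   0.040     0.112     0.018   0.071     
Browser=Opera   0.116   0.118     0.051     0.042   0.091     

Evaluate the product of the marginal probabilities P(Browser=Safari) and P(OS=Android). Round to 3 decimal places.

P(Browser=Safari) = 0.027 + 0.073 + 0.008 + 0.114 + 0.080 = 0.302.
P(OS=Android) = 0.080 + 0.071 + 0.091 = 0.242.
Product: 0.302 × 0.242 = 0.073.

0.073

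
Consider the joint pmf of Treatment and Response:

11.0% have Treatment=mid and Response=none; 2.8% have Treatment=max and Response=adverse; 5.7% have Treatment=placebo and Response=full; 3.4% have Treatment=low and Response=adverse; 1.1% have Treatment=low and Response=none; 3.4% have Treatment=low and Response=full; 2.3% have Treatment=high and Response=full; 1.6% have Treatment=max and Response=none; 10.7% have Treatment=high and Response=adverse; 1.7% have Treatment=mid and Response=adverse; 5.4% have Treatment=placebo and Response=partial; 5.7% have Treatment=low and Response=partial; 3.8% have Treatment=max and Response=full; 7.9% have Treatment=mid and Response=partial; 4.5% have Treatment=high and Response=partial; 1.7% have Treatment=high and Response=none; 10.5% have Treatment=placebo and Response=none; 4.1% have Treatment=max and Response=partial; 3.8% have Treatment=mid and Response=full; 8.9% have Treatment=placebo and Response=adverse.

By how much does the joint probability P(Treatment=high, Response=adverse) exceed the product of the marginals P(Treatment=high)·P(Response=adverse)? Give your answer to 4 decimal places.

P(Treatment=high) = 0.017 + 0.045 + 0.023 + 0.107 = 0.192.
P(Response=adverse) = 0.089 + 0.034 + 0.017 + 0.107 + 0.028 = 0.275.
P(Treatment=high, Response=adverse) − P(Treatment=high)P(Response=adverse) = 0.107 − 0.192×0.275 = 0.0542.

0.0542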